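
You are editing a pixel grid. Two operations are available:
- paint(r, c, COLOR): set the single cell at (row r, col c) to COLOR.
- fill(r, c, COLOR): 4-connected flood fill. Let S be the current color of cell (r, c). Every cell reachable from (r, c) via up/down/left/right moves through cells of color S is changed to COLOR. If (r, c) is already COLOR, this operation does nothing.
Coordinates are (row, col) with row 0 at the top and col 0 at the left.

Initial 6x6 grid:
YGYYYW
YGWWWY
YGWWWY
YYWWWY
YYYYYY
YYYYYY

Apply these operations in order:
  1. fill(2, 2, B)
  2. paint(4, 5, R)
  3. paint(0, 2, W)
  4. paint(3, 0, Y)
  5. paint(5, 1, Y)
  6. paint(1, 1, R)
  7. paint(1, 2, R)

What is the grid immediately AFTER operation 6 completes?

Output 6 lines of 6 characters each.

Answer: YGWYYW
YRBBBY
YGBBBY
YYBBBY
YYYYYR
YYYYYY

Derivation:
After op 1 fill(2,2,B) [9 cells changed]:
YGYYYW
YGBBBY
YGBBBY
YYBBBY
YYYYYY
YYYYYY
After op 2 paint(4,5,R):
YGYYYW
YGBBBY
YGBBBY
YYBBBY
YYYYYR
YYYYYY
After op 3 paint(0,2,W):
YGWYYW
YGBBBY
YGBBBY
YYBBBY
YYYYYR
YYYYYY
After op 4 paint(3,0,Y):
YGWYYW
YGBBBY
YGBBBY
YYBBBY
YYYYYR
YYYYYY
After op 5 paint(5,1,Y):
YGWYYW
YGBBBY
YGBBBY
YYBBBY
YYYYYR
YYYYYY
After op 6 paint(1,1,R):
YGWYYW
YRBBBY
YGBBBY
YYBBBY
YYYYYR
YYYYYY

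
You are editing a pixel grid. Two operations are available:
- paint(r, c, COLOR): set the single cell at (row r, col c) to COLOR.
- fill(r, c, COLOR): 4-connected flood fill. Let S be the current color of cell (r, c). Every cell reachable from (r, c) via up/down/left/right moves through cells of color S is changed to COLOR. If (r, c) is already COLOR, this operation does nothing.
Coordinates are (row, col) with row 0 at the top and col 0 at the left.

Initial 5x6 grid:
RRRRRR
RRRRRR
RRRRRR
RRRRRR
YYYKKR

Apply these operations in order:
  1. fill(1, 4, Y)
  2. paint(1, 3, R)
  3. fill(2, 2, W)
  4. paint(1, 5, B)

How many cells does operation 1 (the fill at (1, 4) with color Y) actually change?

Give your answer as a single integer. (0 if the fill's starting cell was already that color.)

After op 1 fill(1,4,Y) [25 cells changed]:
YYYYYY
YYYYYY
YYYYYY
YYYYYY
YYYKKY

Answer: 25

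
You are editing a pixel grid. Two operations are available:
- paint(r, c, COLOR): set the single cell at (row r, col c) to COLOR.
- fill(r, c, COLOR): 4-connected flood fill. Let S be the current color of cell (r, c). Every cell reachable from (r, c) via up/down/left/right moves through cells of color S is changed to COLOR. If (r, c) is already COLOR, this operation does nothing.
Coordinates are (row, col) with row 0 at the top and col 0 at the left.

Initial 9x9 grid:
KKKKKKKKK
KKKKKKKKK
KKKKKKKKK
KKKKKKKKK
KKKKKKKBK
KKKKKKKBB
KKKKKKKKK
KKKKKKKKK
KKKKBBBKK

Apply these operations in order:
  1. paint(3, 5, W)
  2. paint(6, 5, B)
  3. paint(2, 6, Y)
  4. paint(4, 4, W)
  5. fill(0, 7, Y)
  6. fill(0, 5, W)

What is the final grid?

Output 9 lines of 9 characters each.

After op 1 paint(3,5,W):
KKKKKKKKK
KKKKKKKKK
KKKKKKKKK
KKKKKWKKK
KKKKKKKBK
KKKKKKKBB
KKKKKKKKK
KKKKKKKKK
KKKKBBBKK
After op 2 paint(6,5,B):
KKKKKKKKK
KKKKKKKKK
KKKKKKKKK
KKKKKWKKK
KKKKKKKBK
KKKKKKKBB
KKKKKBKKK
KKKKKKKKK
KKKKBBBKK
After op 3 paint(2,6,Y):
KKKKKKKKK
KKKKKKKKK
KKKKKKYKK
KKKKKWKKK
KKKKKKKBK
KKKKKKKBB
KKKKKBKKK
KKKKKKKKK
KKKKBBBKK
After op 4 paint(4,4,W):
KKKKKKKKK
KKKKKKKKK
KKKKKKYKK
KKKKKWKKK
KKKKWKKBK
KKKKKKKBB
KKKKKBKKK
KKKKKKKKK
KKKKBBBKK
After op 5 fill(0,7,Y) [71 cells changed]:
YYYYYYYYY
YYYYYYYYY
YYYYYYYYY
YYYYYWYYY
YYYYWYYBY
YYYYYYYBB
YYYYYBYYY
YYYYYYYYY
YYYYBBBYY
After op 6 fill(0,5,W) [72 cells changed]:
WWWWWWWWW
WWWWWWWWW
WWWWWWWWW
WWWWWWWWW
WWWWWWWBW
WWWWWWWBB
WWWWWBWWW
WWWWWWWWW
WWWWBBBWW

Answer: WWWWWWWWW
WWWWWWWWW
WWWWWWWWW
WWWWWWWWW
WWWWWWWBW
WWWWWWWBB
WWWWWBWWW
WWWWWWWWW
WWWWBBBWW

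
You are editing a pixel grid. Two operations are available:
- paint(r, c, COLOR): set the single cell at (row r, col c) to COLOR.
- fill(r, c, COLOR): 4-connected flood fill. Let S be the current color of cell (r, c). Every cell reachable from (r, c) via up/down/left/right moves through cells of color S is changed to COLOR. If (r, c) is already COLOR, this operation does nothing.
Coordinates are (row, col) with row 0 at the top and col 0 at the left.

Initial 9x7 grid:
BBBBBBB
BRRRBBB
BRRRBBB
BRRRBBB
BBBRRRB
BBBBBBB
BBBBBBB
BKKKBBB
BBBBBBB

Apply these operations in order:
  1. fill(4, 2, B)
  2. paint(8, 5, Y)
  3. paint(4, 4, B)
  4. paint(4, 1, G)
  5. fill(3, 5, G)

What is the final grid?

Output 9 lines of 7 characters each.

Answer: GGGGGGG
GRRRGGG
GRRRGGG
GRRRGGG
GGGRGRG
GGGGGGG
GGGGGGG
GKKKGGG
GGGGGYG

Derivation:
After op 1 fill(4,2,B) [0 cells changed]:
BBBBBBB
BRRRBBB
BRRRBBB
BRRRBBB
BBBRRRB
BBBBBBB
BBBBBBB
BKKKBBB
BBBBBBB
After op 2 paint(8,5,Y):
BBBBBBB
BRRRBBB
BRRRBBB
BRRRBBB
BBBRRRB
BBBBBBB
BBBBBBB
BKKKBBB
BBBBBYB
After op 3 paint(4,4,B):
BBBBBBB
BRRRBBB
BRRRBBB
BRRRBBB
BBBRBRB
BBBBBBB
BBBBBBB
BKKKBBB
BBBBBYB
After op 4 paint(4,1,G):
BBBBBBB
BRRRBBB
BRRRBBB
BRRRBBB
BGBRBRB
BBBBBBB
BBBBBBB
BKKKBBB
BBBBBYB
After op 5 fill(3,5,G) [47 cells changed]:
GGGGGGG
GRRRGGG
GRRRGGG
GRRRGGG
GGGRGRG
GGGGGGG
GGGGGGG
GKKKGGG
GGGGGYG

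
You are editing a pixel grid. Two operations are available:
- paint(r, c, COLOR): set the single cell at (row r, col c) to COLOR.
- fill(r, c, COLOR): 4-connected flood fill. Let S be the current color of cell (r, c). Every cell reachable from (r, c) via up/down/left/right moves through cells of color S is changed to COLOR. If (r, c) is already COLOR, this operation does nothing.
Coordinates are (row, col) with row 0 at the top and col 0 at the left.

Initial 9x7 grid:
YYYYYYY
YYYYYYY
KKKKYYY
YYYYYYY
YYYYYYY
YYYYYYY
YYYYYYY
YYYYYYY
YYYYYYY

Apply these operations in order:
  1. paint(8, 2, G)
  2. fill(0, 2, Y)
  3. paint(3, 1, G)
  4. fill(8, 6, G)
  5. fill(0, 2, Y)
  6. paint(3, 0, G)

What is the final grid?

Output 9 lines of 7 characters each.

Answer: YYYYYYY
YYYYYYY
KKKKYYY
GYYYYYY
YYYYYYY
YYYYYYY
YYYYYYY
YYYYYYY
YYYYYYY

Derivation:
After op 1 paint(8,2,G):
YYYYYYY
YYYYYYY
KKKKYYY
YYYYYYY
YYYYYYY
YYYYYYY
YYYYYYY
YYYYYYY
YYGYYYY
After op 2 fill(0,2,Y) [0 cells changed]:
YYYYYYY
YYYYYYY
KKKKYYY
YYYYYYY
YYYYYYY
YYYYYYY
YYYYYYY
YYYYYYY
YYGYYYY
After op 3 paint(3,1,G):
YYYYYYY
YYYYYYY
KKKKYYY
YGYYYYY
YYYYYYY
YYYYYYY
YYYYYYY
YYYYYYY
YYGYYYY
After op 4 fill(8,6,G) [57 cells changed]:
GGGGGGG
GGGGGGG
KKKKGGG
GGGGGGG
GGGGGGG
GGGGGGG
GGGGGGG
GGGGGGG
GGGGGGG
After op 5 fill(0,2,Y) [59 cells changed]:
YYYYYYY
YYYYYYY
KKKKYYY
YYYYYYY
YYYYYYY
YYYYYYY
YYYYYYY
YYYYYYY
YYYYYYY
After op 6 paint(3,0,G):
YYYYYYY
YYYYYYY
KKKKYYY
GYYYYYY
YYYYYYY
YYYYYYY
YYYYYYY
YYYYYYY
YYYYYYY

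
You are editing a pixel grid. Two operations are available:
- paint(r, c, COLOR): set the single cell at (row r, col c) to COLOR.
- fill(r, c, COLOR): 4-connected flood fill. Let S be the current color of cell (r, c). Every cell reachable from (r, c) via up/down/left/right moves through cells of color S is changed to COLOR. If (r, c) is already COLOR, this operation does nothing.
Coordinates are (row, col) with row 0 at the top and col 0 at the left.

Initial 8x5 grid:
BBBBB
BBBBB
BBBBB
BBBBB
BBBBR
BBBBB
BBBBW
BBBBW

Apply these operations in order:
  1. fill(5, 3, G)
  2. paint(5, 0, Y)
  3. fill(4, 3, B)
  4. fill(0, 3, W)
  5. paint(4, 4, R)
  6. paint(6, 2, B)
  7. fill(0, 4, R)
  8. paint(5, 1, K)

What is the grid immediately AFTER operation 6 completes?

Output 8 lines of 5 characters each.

After op 1 fill(5,3,G) [37 cells changed]:
GGGGG
GGGGG
GGGGG
GGGGG
GGGGR
GGGGG
GGGGW
GGGGW
After op 2 paint(5,0,Y):
GGGGG
GGGGG
GGGGG
GGGGG
GGGGR
YGGGG
GGGGW
GGGGW
After op 3 fill(4,3,B) [36 cells changed]:
BBBBB
BBBBB
BBBBB
BBBBB
BBBBR
YBBBB
BBBBW
BBBBW
After op 4 fill(0,3,W) [36 cells changed]:
WWWWW
WWWWW
WWWWW
WWWWW
WWWWR
YWWWW
WWWWW
WWWWW
After op 5 paint(4,4,R):
WWWWW
WWWWW
WWWWW
WWWWW
WWWWR
YWWWW
WWWWW
WWWWW
After op 6 paint(6,2,B):
WWWWW
WWWWW
WWWWW
WWWWW
WWWWR
YWWWW
WWBWW
WWWWW

Answer: WWWWW
WWWWW
WWWWW
WWWWW
WWWWR
YWWWW
WWBWW
WWWWW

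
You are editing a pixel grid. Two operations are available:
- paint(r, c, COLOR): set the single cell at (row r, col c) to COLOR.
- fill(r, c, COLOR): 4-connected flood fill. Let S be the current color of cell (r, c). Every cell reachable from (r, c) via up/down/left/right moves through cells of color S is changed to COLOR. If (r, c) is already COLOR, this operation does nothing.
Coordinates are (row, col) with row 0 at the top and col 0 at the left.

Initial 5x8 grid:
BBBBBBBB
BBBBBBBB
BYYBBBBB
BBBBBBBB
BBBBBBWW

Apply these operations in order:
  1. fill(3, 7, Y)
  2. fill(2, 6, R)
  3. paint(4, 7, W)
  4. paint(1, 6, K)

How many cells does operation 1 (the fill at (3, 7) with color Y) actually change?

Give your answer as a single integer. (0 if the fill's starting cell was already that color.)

After op 1 fill(3,7,Y) [36 cells changed]:
YYYYYYYY
YYYYYYYY
YYYYYYYY
YYYYYYYY
YYYYYYWW

Answer: 36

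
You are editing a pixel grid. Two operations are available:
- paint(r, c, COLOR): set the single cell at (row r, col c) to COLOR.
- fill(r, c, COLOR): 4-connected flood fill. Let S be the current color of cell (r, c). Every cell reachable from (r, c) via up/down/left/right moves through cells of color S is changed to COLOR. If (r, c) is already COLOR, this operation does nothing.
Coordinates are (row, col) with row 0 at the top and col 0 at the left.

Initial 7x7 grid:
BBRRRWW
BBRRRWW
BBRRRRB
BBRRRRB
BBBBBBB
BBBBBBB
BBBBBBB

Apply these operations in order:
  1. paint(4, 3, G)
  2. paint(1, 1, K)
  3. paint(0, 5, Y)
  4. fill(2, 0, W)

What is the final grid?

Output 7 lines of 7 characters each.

Answer: WWRRRYW
WKRRRWW
WWRRRRW
WWRRRRW
WWWGWWW
WWWWWWW
WWWWWWW

Derivation:
After op 1 paint(4,3,G):
BBRRRWW
BBRRRWW
BBRRRRB
BBRRRRB
BBBGBBB
BBBBBBB
BBBBBBB
After op 2 paint(1,1,K):
BBRRRWW
BKRRRWW
BBRRRRB
BBRRRRB
BBBGBBB
BBBBBBB
BBBBBBB
After op 3 paint(0,5,Y):
BBRRRYW
BKRRRWW
BBRRRRB
BBRRRRB
BBBGBBB
BBBBBBB
BBBBBBB
After op 4 fill(2,0,W) [29 cells changed]:
WWRRRYW
WKRRRWW
WWRRRRW
WWRRRRW
WWWGWWW
WWWWWWW
WWWWWWW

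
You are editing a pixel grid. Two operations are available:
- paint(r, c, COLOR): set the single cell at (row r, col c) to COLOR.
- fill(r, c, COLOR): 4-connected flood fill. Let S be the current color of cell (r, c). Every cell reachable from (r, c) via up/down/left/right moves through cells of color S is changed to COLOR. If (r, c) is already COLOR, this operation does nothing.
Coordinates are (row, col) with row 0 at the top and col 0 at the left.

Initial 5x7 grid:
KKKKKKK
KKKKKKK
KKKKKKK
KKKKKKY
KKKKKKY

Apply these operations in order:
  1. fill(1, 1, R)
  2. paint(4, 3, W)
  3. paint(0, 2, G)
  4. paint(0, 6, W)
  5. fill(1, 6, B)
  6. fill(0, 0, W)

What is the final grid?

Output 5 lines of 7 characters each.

After op 1 fill(1,1,R) [33 cells changed]:
RRRRRRR
RRRRRRR
RRRRRRR
RRRRRRY
RRRRRRY
After op 2 paint(4,3,W):
RRRRRRR
RRRRRRR
RRRRRRR
RRRRRRY
RRRWRRY
After op 3 paint(0,2,G):
RRGRRRR
RRRRRRR
RRRRRRR
RRRRRRY
RRRWRRY
After op 4 paint(0,6,W):
RRGRRRW
RRRRRRR
RRRRRRR
RRRRRRY
RRRWRRY
After op 5 fill(1,6,B) [30 cells changed]:
BBGBBBW
BBBBBBB
BBBBBBB
BBBBBBY
BBBWBBY
After op 6 fill(0,0,W) [30 cells changed]:
WWGWWWW
WWWWWWW
WWWWWWW
WWWWWWY
WWWWWWY

Answer: WWGWWWW
WWWWWWW
WWWWWWW
WWWWWWY
WWWWWWY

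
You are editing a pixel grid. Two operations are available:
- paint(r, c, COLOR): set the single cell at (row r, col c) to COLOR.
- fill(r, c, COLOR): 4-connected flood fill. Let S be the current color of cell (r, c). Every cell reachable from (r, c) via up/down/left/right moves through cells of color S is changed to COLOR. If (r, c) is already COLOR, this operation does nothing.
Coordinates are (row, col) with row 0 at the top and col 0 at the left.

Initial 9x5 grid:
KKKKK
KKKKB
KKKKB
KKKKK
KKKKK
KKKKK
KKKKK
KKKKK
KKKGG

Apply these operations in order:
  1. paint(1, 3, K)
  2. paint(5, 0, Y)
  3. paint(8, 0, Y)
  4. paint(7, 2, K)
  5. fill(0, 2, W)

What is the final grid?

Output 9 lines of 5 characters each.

Answer: WWWWW
WWWWB
WWWWB
WWWWW
WWWWW
YWWWW
WWWWW
WWWWW
YWWGG

Derivation:
After op 1 paint(1,3,K):
KKKKK
KKKKB
KKKKB
KKKKK
KKKKK
KKKKK
KKKKK
KKKKK
KKKGG
After op 2 paint(5,0,Y):
KKKKK
KKKKB
KKKKB
KKKKK
KKKKK
YKKKK
KKKKK
KKKKK
KKKGG
After op 3 paint(8,0,Y):
KKKKK
KKKKB
KKKKB
KKKKK
KKKKK
YKKKK
KKKKK
KKKKK
YKKGG
After op 4 paint(7,2,K):
KKKKK
KKKKB
KKKKB
KKKKK
KKKKK
YKKKK
KKKKK
KKKKK
YKKGG
After op 5 fill(0,2,W) [39 cells changed]:
WWWWW
WWWWB
WWWWB
WWWWW
WWWWW
YWWWW
WWWWW
WWWWW
YWWGG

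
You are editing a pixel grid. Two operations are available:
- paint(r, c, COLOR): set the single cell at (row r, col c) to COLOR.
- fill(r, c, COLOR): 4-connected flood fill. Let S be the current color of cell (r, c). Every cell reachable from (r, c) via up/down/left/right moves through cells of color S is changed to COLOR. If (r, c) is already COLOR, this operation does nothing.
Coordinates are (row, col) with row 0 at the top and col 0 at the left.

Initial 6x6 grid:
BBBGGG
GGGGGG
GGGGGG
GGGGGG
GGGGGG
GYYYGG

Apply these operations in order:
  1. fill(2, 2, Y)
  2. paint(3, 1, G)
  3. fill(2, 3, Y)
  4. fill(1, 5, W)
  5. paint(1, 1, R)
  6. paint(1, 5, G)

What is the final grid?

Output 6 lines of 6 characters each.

After op 1 fill(2,2,Y) [30 cells changed]:
BBBYYY
YYYYYY
YYYYYY
YYYYYY
YYYYYY
YYYYYY
After op 2 paint(3,1,G):
BBBYYY
YYYYYY
YYYYYY
YGYYYY
YYYYYY
YYYYYY
After op 3 fill(2,3,Y) [0 cells changed]:
BBBYYY
YYYYYY
YYYYYY
YGYYYY
YYYYYY
YYYYYY
After op 4 fill(1,5,W) [32 cells changed]:
BBBWWW
WWWWWW
WWWWWW
WGWWWW
WWWWWW
WWWWWW
After op 5 paint(1,1,R):
BBBWWW
WRWWWW
WWWWWW
WGWWWW
WWWWWW
WWWWWW
After op 6 paint(1,5,G):
BBBWWW
WRWWWG
WWWWWW
WGWWWW
WWWWWW
WWWWWW

Answer: BBBWWW
WRWWWG
WWWWWW
WGWWWW
WWWWWW
WWWWWW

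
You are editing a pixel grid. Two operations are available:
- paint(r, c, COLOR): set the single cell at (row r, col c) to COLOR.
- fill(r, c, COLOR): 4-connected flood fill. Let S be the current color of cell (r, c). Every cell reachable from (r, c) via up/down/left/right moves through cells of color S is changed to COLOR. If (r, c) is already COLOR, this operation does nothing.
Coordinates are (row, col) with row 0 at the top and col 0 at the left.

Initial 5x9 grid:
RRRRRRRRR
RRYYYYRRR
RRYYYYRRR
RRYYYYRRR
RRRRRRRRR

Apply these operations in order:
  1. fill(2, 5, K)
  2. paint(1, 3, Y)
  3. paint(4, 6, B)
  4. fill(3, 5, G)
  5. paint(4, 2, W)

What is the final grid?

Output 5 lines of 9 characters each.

After op 1 fill(2,5,K) [12 cells changed]:
RRRRRRRRR
RRKKKKRRR
RRKKKKRRR
RRKKKKRRR
RRRRRRRRR
After op 2 paint(1,3,Y):
RRRRRRRRR
RRKYKKRRR
RRKKKKRRR
RRKKKKRRR
RRRRRRRRR
After op 3 paint(4,6,B):
RRRRRRRRR
RRKYKKRRR
RRKKKKRRR
RRKKKKRRR
RRRRRRBRR
After op 4 fill(3,5,G) [11 cells changed]:
RRRRRRRRR
RRGYGGRRR
RRGGGGRRR
RRGGGGRRR
RRRRRRBRR
After op 5 paint(4,2,W):
RRRRRRRRR
RRGYGGRRR
RRGGGGRRR
RRGGGGRRR
RRWRRRBRR

Answer: RRRRRRRRR
RRGYGGRRR
RRGGGGRRR
RRGGGGRRR
RRWRRRBRR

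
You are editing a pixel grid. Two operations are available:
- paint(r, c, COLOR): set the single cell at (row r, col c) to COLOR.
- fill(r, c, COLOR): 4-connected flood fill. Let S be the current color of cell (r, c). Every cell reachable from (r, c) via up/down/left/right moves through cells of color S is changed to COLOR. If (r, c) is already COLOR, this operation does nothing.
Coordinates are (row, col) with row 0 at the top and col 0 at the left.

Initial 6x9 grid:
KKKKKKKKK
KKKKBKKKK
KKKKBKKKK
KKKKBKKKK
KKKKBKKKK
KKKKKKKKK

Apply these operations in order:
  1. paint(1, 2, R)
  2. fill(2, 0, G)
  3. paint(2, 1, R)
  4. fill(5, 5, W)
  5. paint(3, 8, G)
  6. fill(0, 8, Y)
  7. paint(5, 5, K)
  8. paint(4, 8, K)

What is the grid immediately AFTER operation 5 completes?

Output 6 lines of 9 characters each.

Answer: WWWWWWWWW
WWRWBWWWW
WRWWBWWWW
WWWWBWWWG
WWWWBWWWW
WWWWWWWWW

Derivation:
After op 1 paint(1,2,R):
KKKKKKKKK
KKRKBKKKK
KKKKBKKKK
KKKKBKKKK
KKKKBKKKK
KKKKKKKKK
After op 2 fill(2,0,G) [49 cells changed]:
GGGGGGGGG
GGRGBGGGG
GGGGBGGGG
GGGGBGGGG
GGGGBGGGG
GGGGGGGGG
After op 3 paint(2,1,R):
GGGGGGGGG
GGRGBGGGG
GRGGBGGGG
GGGGBGGGG
GGGGBGGGG
GGGGGGGGG
After op 4 fill(5,5,W) [48 cells changed]:
WWWWWWWWW
WWRWBWWWW
WRWWBWWWW
WWWWBWWWW
WWWWBWWWW
WWWWWWWWW
After op 5 paint(3,8,G):
WWWWWWWWW
WWRWBWWWW
WRWWBWWWW
WWWWBWWWG
WWWWBWWWW
WWWWWWWWW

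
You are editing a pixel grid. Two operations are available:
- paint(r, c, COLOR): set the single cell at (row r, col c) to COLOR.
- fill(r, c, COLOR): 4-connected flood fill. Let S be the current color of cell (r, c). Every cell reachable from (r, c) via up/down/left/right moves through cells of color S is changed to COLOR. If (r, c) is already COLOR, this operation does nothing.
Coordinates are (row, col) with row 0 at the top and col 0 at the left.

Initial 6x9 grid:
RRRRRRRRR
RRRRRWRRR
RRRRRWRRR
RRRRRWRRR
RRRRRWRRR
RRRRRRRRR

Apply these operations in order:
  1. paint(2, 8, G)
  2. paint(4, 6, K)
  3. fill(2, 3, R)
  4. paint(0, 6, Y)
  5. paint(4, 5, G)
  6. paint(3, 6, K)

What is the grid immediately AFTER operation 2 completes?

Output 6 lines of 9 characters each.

After op 1 paint(2,8,G):
RRRRRRRRR
RRRRRWRRR
RRRRRWRRG
RRRRRWRRR
RRRRRWRRR
RRRRRRRRR
After op 2 paint(4,6,K):
RRRRRRRRR
RRRRRWRRR
RRRRRWRRG
RRRRRWRRR
RRRRRWKRR
RRRRRRRRR

Answer: RRRRRRRRR
RRRRRWRRR
RRRRRWRRG
RRRRRWRRR
RRRRRWKRR
RRRRRRRRR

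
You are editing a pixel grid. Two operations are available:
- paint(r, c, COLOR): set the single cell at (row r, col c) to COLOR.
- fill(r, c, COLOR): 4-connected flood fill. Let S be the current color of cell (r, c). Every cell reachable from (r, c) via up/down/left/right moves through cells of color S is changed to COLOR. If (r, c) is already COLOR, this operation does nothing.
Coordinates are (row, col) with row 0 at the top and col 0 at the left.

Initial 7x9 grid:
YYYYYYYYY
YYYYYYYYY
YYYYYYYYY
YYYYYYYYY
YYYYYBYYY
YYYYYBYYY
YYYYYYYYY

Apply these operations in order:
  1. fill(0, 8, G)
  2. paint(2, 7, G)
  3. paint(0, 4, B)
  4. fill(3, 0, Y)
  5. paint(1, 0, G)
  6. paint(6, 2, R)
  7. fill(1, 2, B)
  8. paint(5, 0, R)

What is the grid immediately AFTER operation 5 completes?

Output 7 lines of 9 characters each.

After op 1 fill(0,8,G) [61 cells changed]:
GGGGGGGGG
GGGGGGGGG
GGGGGGGGG
GGGGGGGGG
GGGGGBGGG
GGGGGBGGG
GGGGGGGGG
After op 2 paint(2,7,G):
GGGGGGGGG
GGGGGGGGG
GGGGGGGGG
GGGGGGGGG
GGGGGBGGG
GGGGGBGGG
GGGGGGGGG
After op 3 paint(0,4,B):
GGGGBGGGG
GGGGGGGGG
GGGGGGGGG
GGGGGGGGG
GGGGGBGGG
GGGGGBGGG
GGGGGGGGG
After op 4 fill(3,0,Y) [60 cells changed]:
YYYYBYYYY
YYYYYYYYY
YYYYYYYYY
YYYYYYYYY
YYYYYBYYY
YYYYYBYYY
YYYYYYYYY
After op 5 paint(1,0,G):
YYYYBYYYY
GYYYYYYYY
YYYYYYYYY
YYYYYYYYY
YYYYYBYYY
YYYYYBYYY
YYYYYYYYY

Answer: YYYYBYYYY
GYYYYYYYY
YYYYYYYYY
YYYYYYYYY
YYYYYBYYY
YYYYYBYYY
YYYYYYYYY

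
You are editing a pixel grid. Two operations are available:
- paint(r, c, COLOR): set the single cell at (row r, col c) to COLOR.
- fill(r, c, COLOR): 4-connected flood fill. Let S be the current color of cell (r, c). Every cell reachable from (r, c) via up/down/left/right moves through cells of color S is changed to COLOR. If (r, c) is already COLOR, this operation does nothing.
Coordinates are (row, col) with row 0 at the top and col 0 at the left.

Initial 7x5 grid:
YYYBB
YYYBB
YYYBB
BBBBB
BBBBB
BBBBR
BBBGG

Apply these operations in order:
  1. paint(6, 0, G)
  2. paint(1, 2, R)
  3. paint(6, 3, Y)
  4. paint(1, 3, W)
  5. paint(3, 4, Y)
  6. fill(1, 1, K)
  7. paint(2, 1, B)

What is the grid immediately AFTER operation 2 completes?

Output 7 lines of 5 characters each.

After op 1 paint(6,0,G):
YYYBB
YYYBB
YYYBB
BBBBB
BBBBB
BBBBR
GBBGG
After op 2 paint(1,2,R):
YYYBB
YYRBB
YYYBB
BBBBB
BBBBB
BBBBR
GBBGG

Answer: YYYBB
YYRBB
YYYBB
BBBBB
BBBBB
BBBBR
GBBGG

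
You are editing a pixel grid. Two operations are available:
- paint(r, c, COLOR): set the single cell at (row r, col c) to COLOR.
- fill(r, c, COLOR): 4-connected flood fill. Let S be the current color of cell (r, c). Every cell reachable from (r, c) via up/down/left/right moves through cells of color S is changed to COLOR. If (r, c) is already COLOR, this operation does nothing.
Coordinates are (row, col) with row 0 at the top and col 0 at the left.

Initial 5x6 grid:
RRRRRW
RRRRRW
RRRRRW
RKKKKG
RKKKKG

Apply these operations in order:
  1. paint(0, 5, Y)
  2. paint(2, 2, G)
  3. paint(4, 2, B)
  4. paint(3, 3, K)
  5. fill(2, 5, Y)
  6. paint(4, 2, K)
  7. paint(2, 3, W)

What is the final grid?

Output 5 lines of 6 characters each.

Answer: RRRRRY
RRRRRY
RRGWRY
RKKKKG
RKKKKG

Derivation:
After op 1 paint(0,5,Y):
RRRRRY
RRRRRW
RRRRRW
RKKKKG
RKKKKG
After op 2 paint(2,2,G):
RRRRRY
RRRRRW
RRGRRW
RKKKKG
RKKKKG
After op 3 paint(4,2,B):
RRRRRY
RRRRRW
RRGRRW
RKKKKG
RKBKKG
After op 4 paint(3,3,K):
RRRRRY
RRRRRW
RRGRRW
RKKKKG
RKBKKG
After op 5 fill(2,5,Y) [2 cells changed]:
RRRRRY
RRRRRY
RRGRRY
RKKKKG
RKBKKG
After op 6 paint(4,2,K):
RRRRRY
RRRRRY
RRGRRY
RKKKKG
RKKKKG
After op 7 paint(2,3,W):
RRRRRY
RRRRRY
RRGWRY
RKKKKG
RKKKKG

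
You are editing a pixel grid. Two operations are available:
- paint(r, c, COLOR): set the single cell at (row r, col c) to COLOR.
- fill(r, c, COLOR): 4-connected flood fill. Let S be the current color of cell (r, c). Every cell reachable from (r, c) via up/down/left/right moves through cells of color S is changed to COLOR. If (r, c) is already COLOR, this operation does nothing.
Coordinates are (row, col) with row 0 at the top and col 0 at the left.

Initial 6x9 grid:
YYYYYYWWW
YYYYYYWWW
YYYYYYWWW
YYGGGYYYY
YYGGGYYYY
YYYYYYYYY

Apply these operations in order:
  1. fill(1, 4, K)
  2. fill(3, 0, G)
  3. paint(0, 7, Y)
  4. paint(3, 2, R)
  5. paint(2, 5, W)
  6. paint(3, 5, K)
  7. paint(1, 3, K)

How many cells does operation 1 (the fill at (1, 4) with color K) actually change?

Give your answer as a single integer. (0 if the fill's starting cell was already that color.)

Answer: 39

Derivation:
After op 1 fill(1,4,K) [39 cells changed]:
KKKKKKWWW
KKKKKKWWW
KKKKKKWWW
KKGGGKKKK
KKGGGKKKK
KKKKKKKKK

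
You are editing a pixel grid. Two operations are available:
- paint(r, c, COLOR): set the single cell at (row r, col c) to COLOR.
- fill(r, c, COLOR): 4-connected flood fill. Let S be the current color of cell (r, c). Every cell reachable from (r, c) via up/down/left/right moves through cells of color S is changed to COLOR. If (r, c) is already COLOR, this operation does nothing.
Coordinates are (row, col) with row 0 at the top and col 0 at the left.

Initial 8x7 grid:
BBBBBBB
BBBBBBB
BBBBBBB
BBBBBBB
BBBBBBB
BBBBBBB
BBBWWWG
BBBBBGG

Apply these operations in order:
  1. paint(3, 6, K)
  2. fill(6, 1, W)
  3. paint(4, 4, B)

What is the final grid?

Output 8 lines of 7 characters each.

After op 1 paint(3,6,K):
BBBBBBB
BBBBBBB
BBBBBBB
BBBBBBK
BBBBBBB
BBBBBBB
BBBWWWG
BBBBBGG
After op 2 fill(6,1,W) [49 cells changed]:
WWWWWWW
WWWWWWW
WWWWWWW
WWWWWWK
WWWWWWW
WWWWWWW
WWWWWWG
WWWWWGG
After op 3 paint(4,4,B):
WWWWWWW
WWWWWWW
WWWWWWW
WWWWWWK
WWWWBWW
WWWWWWW
WWWWWWG
WWWWWGG

Answer: WWWWWWW
WWWWWWW
WWWWWWW
WWWWWWK
WWWWBWW
WWWWWWW
WWWWWWG
WWWWWGG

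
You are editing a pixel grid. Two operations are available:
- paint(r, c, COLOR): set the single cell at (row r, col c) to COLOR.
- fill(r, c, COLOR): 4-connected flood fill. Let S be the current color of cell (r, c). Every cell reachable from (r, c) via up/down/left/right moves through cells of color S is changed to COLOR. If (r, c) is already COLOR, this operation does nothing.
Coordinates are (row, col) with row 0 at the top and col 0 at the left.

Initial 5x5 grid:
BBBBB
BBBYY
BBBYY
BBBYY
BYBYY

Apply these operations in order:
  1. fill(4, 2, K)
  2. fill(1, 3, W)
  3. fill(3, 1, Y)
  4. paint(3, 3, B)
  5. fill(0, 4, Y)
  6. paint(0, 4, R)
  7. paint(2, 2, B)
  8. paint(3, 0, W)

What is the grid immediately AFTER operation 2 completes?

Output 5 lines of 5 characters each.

Answer: KKKKK
KKKWW
KKKWW
KKKWW
KYKWW

Derivation:
After op 1 fill(4,2,K) [16 cells changed]:
KKKKK
KKKYY
KKKYY
KKKYY
KYKYY
After op 2 fill(1,3,W) [8 cells changed]:
KKKKK
KKKWW
KKKWW
KKKWW
KYKWW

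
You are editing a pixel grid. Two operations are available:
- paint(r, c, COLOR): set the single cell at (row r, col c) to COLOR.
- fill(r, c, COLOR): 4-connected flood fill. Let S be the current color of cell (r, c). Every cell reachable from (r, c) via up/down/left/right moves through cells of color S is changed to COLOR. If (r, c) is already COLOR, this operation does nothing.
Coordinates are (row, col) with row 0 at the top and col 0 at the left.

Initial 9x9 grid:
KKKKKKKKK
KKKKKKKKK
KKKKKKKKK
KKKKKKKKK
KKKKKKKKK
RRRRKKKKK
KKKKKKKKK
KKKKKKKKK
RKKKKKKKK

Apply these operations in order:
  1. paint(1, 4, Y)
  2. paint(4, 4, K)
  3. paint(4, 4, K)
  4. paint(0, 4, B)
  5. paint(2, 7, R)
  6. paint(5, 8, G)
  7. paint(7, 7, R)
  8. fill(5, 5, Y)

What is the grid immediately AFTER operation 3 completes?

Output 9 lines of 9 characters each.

After op 1 paint(1,4,Y):
KKKKKKKKK
KKKKYKKKK
KKKKKKKKK
KKKKKKKKK
KKKKKKKKK
RRRRKKKKK
KKKKKKKKK
KKKKKKKKK
RKKKKKKKK
After op 2 paint(4,4,K):
KKKKKKKKK
KKKKYKKKK
KKKKKKKKK
KKKKKKKKK
KKKKKKKKK
RRRRKKKKK
KKKKKKKKK
KKKKKKKKK
RKKKKKKKK
After op 3 paint(4,4,K):
KKKKKKKKK
KKKKYKKKK
KKKKKKKKK
KKKKKKKKK
KKKKKKKKK
RRRRKKKKK
KKKKKKKKK
KKKKKKKKK
RKKKKKKKK

Answer: KKKKKKKKK
KKKKYKKKK
KKKKKKKKK
KKKKKKKKK
KKKKKKKKK
RRRRKKKKK
KKKKKKKKK
KKKKKKKKK
RKKKKKKKK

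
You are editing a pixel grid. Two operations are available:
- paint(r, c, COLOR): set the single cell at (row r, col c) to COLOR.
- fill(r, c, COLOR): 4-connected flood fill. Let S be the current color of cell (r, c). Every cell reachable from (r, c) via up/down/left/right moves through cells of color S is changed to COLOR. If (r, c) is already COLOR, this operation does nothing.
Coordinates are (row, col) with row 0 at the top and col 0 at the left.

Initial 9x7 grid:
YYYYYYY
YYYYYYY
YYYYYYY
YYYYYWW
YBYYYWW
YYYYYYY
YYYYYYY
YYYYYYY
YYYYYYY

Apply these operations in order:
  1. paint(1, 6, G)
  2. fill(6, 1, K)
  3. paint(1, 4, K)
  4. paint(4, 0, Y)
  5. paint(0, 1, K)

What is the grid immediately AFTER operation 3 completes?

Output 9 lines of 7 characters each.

After op 1 paint(1,6,G):
YYYYYYY
YYYYYYG
YYYYYYY
YYYYYWW
YBYYYWW
YYYYYYY
YYYYYYY
YYYYYYY
YYYYYYY
After op 2 fill(6,1,K) [57 cells changed]:
KKKKKKK
KKKKKKG
KKKKKKK
KKKKKWW
KBKKKWW
KKKKKKK
KKKKKKK
KKKKKKK
KKKKKKK
After op 3 paint(1,4,K):
KKKKKKK
KKKKKKG
KKKKKKK
KKKKKWW
KBKKKWW
KKKKKKK
KKKKKKK
KKKKKKK
KKKKKKK

Answer: KKKKKKK
KKKKKKG
KKKKKKK
KKKKKWW
KBKKKWW
KKKKKKK
KKKKKKK
KKKKKKK
KKKKKKK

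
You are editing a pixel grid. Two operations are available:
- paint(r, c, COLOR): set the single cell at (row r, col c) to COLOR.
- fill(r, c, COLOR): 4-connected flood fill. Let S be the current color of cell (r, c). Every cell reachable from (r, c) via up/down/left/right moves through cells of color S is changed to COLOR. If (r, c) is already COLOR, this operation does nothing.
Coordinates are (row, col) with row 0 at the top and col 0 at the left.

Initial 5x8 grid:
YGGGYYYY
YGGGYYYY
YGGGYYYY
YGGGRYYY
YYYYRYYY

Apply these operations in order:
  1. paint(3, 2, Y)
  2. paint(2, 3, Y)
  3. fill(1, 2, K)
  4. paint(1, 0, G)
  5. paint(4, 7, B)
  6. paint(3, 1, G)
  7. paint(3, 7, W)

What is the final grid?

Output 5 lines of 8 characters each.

Answer: YKKKYYYY
GKKKYYYY
YKKYYYYY
YGYGRYYW
YYYYRYYB

Derivation:
After op 1 paint(3,2,Y):
YGGGYYYY
YGGGYYYY
YGGGYYYY
YGYGRYYY
YYYYRYYY
After op 2 paint(2,3,Y):
YGGGYYYY
YGGGYYYY
YGGYYYYY
YGYGRYYY
YYYYRYYY
After op 3 fill(1,2,K) [9 cells changed]:
YKKKYYYY
YKKKYYYY
YKKYYYYY
YKYGRYYY
YYYYRYYY
After op 4 paint(1,0,G):
YKKKYYYY
GKKKYYYY
YKKYYYYY
YKYGRYYY
YYYYRYYY
After op 5 paint(4,7,B):
YKKKYYYY
GKKKYYYY
YKKYYYYY
YKYGRYYY
YYYYRYYB
After op 6 paint(3,1,G):
YKKKYYYY
GKKKYYYY
YKKYYYYY
YGYGRYYY
YYYYRYYB
After op 7 paint(3,7,W):
YKKKYYYY
GKKKYYYY
YKKYYYYY
YGYGRYYW
YYYYRYYB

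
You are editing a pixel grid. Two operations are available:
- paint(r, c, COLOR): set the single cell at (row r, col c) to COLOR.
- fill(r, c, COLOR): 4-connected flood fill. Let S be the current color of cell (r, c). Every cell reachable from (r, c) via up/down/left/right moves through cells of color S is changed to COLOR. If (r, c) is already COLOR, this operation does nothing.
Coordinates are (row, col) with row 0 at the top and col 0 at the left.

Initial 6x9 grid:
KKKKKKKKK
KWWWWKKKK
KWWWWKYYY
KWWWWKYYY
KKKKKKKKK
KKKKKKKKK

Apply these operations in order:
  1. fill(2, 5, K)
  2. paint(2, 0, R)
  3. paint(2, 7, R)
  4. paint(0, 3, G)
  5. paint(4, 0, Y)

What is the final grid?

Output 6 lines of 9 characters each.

After op 1 fill(2,5,K) [0 cells changed]:
KKKKKKKKK
KWWWWKKKK
KWWWWKYYY
KWWWWKYYY
KKKKKKKKK
KKKKKKKKK
After op 2 paint(2,0,R):
KKKKKKKKK
KWWWWKKKK
RWWWWKYYY
KWWWWKYYY
KKKKKKKKK
KKKKKKKKK
After op 3 paint(2,7,R):
KKKKKKKKK
KWWWWKKKK
RWWWWKYRY
KWWWWKYYY
KKKKKKKKK
KKKKKKKKK
After op 4 paint(0,3,G):
KKKGKKKKK
KWWWWKKKK
RWWWWKYRY
KWWWWKYYY
KKKKKKKKK
KKKKKKKKK
After op 5 paint(4,0,Y):
KKKGKKKKK
KWWWWKKKK
RWWWWKYRY
KWWWWKYYY
YKKKKKKKK
KKKKKKKKK

Answer: KKKGKKKKK
KWWWWKKKK
RWWWWKYRY
KWWWWKYYY
YKKKKKKKK
KKKKKKKKK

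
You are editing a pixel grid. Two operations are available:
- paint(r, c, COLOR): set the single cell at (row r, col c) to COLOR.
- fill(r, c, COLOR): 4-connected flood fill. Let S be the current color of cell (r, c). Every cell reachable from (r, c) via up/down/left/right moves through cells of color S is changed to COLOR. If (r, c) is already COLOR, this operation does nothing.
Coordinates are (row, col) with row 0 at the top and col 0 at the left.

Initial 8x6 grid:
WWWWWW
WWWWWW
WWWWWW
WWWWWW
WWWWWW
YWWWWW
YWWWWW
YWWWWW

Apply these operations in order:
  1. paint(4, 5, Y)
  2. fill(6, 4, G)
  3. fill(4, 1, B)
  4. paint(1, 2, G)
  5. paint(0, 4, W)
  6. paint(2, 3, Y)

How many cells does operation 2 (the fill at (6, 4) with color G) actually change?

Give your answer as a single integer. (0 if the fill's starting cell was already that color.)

After op 1 paint(4,5,Y):
WWWWWW
WWWWWW
WWWWWW
WWWWWW
WWWWWY
YWWWWW
YWWWWW
YWWWWW
After op 2 fill(6,4,G) [44 cells changed]:
GGGGGG
GGGGGG
GGGGGG
GGGGGG
GGGGGY
YGGGGG
YGGGGG
YGGGGG

Answer: 44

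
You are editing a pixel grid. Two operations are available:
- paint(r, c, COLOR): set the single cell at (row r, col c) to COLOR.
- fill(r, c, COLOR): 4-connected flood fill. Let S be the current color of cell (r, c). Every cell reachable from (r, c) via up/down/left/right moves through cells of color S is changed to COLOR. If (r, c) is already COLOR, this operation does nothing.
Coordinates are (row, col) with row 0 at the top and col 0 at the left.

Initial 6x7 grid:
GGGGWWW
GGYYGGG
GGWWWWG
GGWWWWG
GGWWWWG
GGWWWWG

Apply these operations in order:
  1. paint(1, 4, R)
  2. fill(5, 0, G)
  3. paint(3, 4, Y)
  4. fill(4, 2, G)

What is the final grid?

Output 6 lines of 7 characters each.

Answer: GGGGWWW
GGYYRGG
GGGGGGG
GGGGYGG
GGGGGGG
GGGGGGG

Derivation:
After op 1 paint(1,4,R):
GGGGWWW
GGYYRGG
GGWWWWG
GGWWWWG
GGWWWWG
GGWWWWG
After op 2 fill(5,0,G) [0 cells changed]:
GGGGWWW
GGYYRGG
GGWWWWG
GGWWWWG
GGWWWWG
GGWWWWG
After op 3 paint(3,4,Y):
GGGGWWW
GGYYRGG
GGWWWWG
GGWWYWG
GGWWWWG
GGWWWWG
After op 4 fill(4,2,G) [15 cells changed]:
GGGGWWW
GGYYRGG
GGGGGGG
GGGGYGG
GGGGGGG
GGGGGGG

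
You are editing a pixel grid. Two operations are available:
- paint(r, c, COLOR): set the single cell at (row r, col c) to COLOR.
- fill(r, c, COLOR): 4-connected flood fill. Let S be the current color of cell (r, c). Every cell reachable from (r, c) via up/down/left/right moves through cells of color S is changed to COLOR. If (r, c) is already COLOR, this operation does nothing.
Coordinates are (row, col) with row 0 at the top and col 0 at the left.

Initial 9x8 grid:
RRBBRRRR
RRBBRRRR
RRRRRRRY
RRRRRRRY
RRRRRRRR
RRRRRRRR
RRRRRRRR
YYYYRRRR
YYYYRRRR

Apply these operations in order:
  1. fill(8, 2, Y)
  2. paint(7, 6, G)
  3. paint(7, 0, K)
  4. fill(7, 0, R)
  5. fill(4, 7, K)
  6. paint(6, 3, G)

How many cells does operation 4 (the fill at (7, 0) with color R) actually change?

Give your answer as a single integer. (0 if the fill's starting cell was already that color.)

After op 1 fill(8,2,Y) [0 cells changed]:
RRBBRRRR
RRBBRRRR
RRRRRRRY
RRRRRRRY
RRRRRRRR
RRRRRRRR
RRRRRRRR
YYYYRRRR
YYYYRRRR
After op 2 paint(7,6,G):
RRBBRRRR
RRBBRRRR
RRRRRRRY
RRRRRRRY
RRRRRRRR
RRRRRRRR
RRRRRRRR
YYYYRRGR
YYYYRRRR
After op 3 paint(7,0,K):
RRBBRRRR
RRBBRRRR
RRRRRRRY
RRRRRRRY
RRRRRRRR
RRRRRRRR
RRRRRRRR
KYYYRRGR
YYYYRRRR
After op 4 fill(7,0,R) [1 cells changed]:
RRBBRRRR
RRBBRRRR
RRRRRRRY
RRRRRRRY
RRRRRRRR
RRRRRRRR
RRRRRRRR
RYYYRRGR
YYYYRRRR

Answer: 1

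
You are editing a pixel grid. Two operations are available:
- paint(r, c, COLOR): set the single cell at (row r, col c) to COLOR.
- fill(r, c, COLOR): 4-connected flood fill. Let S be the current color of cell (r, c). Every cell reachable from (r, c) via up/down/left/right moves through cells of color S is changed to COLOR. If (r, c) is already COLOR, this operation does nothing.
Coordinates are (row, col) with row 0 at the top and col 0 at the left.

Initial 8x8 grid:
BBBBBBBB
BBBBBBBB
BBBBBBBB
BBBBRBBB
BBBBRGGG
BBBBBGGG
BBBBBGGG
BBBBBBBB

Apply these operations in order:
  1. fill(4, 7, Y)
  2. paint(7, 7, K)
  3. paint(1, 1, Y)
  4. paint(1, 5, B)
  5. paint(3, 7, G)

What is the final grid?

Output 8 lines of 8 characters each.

After op 1 fill(4,7,Y) [9 cells changed]:
BBBBBBBB
BBBBBBBB
BBBBBBBB
BBBBRBBB
BBBBRYYY
BBBBBYYY
BBBBBYYY
BBBBBBBB
After op 2 paint(7,7,K):
BBBBBBBB
BBBBBBBB
BBBBBBBB
BBBBRBBB
BBBBRYYY
BBBBBYYY
BBBBBYYY
BBBBBBBK
After op 3 paint(1,1,Y):
BBBBBBBB
BYBBBBBB
BBBBBBBB
BBBBRBBB
BBBBRYYY
BBBBBYYY
BBBBBYYY
BBBBBBBK
After op 4 paint(1,5,B):
BBBBBBBB
BYBBBBBB
BBBBBBBB
BBBBRBBB
BBBBRYYY
BBBBBYYY
BBBBBYYY
BBBBBBBK
After op 5 paint(3,7,G):
BBBBBBBB
BYBBBBBB
BBBBBBBB
BBBBRBBG
BBBBRYYY
BBBBBYYY
BBBBBYYY
BBBBBBBK

Answer: BBBBBBBB
BYBBBBBB
BBBBBBBB
BBBBRBBG
BBBBRYYY
BBBBBYYY
BBBBBYYY
BBBBBBBK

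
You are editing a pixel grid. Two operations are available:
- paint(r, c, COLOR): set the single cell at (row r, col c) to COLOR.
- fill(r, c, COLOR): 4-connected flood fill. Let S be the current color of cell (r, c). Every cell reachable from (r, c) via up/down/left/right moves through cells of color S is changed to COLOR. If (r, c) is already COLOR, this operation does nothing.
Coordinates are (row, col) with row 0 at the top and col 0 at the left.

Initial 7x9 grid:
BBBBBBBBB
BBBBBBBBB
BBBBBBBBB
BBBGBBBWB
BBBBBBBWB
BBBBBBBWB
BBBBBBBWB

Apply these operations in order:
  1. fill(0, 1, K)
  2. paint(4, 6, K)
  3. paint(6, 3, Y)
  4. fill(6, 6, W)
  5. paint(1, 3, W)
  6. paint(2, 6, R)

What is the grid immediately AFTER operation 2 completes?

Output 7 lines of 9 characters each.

After op 1 fill(0,1,K) [58 cells changed]:
KKKKKKKKK
KKKKKKKKK
KKKKKKKKK
KKKGKKKWK
KKKKKKKWK
KKKKKKKWK
KKKKKKKWK
After op 2 paint(4,6,K):
KKKKKKKKK
KKKKKKKKK
KKKKKKKKK
KKKGKKKWK
KKKKKKKWK
KKKKKKKWK
KKKKKKKWK

Answer: KKKKKKKKK
KKKKKKKKK
KKKKKKKKK
KKKGKKKWK
KKKKKKKWK
KKKKKKKWK
KKKKKKKWK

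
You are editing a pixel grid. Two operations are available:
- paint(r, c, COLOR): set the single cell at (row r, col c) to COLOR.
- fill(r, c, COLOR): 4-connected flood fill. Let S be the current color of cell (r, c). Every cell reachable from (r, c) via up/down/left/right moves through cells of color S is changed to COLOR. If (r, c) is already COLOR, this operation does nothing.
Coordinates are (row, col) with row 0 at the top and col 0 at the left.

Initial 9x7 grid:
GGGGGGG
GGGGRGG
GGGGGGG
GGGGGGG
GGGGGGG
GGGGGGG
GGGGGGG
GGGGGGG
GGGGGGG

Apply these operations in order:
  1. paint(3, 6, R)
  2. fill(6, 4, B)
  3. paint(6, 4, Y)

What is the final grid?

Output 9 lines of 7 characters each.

Answer: BBBBBBB
BBBBRBB
BBBBBBB
BBBBBBR
BBBBBBB
BBBBBBB
BBBBYBB
BBBBBBB
BBBBBBB

Derivation:
After op 1 paint(3,6,R):
GGGGGGG
GGGGRGG
GGGGGGG
GGGGGGR
GGGGGGG
GGGGGGG
GGGGGGG
GGGGGGG
GGGGGGG
After op 2 fill(6,4,B) [61 cells changed]:
BBBBBBB
BBBBRBB
BBBBBBB
BBBBBBR
BBBBBBB
BBBBBBB
BBBBBBB
BBBBBBB
BBBBBBB
After op 3 paint(6,4,Y):
BBBBBBB
BBBBRBB
BBBBBBB
BBBBBBR
BBBBBBB
BBBBBBB
BBBBYBB
BBBBBBB
BBBBBBB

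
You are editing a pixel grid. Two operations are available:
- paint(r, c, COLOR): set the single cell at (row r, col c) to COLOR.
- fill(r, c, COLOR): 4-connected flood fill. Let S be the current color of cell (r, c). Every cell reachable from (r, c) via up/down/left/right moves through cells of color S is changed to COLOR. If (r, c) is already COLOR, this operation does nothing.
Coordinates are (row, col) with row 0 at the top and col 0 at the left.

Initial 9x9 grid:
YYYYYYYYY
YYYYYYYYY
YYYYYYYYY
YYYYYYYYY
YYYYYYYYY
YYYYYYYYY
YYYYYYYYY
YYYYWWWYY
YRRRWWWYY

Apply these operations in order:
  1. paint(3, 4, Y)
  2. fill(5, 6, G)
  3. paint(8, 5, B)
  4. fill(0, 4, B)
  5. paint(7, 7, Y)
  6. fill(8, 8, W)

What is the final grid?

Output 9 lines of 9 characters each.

Answer: WWWWWWWWW
WWWWWWWWW
WWWWWWWWW
WWWWWWWWW
WWWWWWWWW
WWWWWWWWW
WWWWWWWWW
WWWWWWWYW
WRRRWBWWW

Derivation:
After op 1 paint(3,4,Y):
YYYYYYYYY
YYYYYYYYY
YYYYYYYYY
YYYYYYYYY
YYYYYYYYY
YYYYYYYYY
YYYYYYYYY
YYYYWWWYY
YRRRWWWYY
After op 2 fill(5,6,G) [72 cells changed]:
GGGGGGGGG
GGGGGGGGG
GGGGGGGGG
GGGGGGGGG
GGGGGGGGG
GGGGGGGGG
GGGGGGGGG
GGGGWWWGG
GRRRWWWGG
After op 3 paint(8,5,B):
GGGGGGGGG
GGGGGGGGG
GGGGGGGGG
GGGGGGGGG
GGGGGGGGG
GGGGGGGGG
GGGGGGGGG
GGGGWWWGG
GRRRWBWGG
After op 4 fill(0,4,B) [72 cells changed]:
BBBBBBBBB
BBBBBBBBB
BBBBBBBBB
BBBBBBBBB
BBBBBBBBB
BBBBBBBBB
BBBBBBBBB
BBBBWWWBB
BRRRWBWBB
After op 5 paint(7,7,Y):
BBBBBBBBB
BBBBBBBBB
BBBBBBBBB
BBBBBBBBB
BBBBBBBBB
BBBBBBBBB
BBBBBBBBB
BBBBWWWYB
BRRRWBWBB
After op 6 fill(8,8,W) [71 cells changed]:
WWWWWWWWW
WWWWWWWWW
WWWWWWWWW
WWWWWWWWW
WWWWWWWWW
WWWWWWWWW
WWWWWWWWW
WWWWWWWYW
WRRRWBWWW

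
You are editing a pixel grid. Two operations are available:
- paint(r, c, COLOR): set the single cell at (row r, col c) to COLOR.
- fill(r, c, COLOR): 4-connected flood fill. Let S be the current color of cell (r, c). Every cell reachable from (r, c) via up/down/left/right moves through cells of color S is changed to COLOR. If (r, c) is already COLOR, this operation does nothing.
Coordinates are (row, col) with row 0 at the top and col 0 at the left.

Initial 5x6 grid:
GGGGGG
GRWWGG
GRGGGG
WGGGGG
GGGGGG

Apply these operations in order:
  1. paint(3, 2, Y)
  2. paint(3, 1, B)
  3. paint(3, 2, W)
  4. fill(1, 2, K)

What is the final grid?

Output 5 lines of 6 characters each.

After op 1 paint(3,2,Y):
GGGGGG
GRWWGG
GRGGGG
WGYGGG
GGGGGG
After op 2 paint(3,1,B):
GGGGGG
GRWWGG
GRGGGG
WBYGGG
GGGGGG
After op 3 paint(3,2,W):
GGGGGG
GRWWGG
GRGGGG
WBWGGG
GGGGGG
After op 4 fill(1,2,K) [2 cells changed]:
GGGGGG
GRKKGG
GRGGGG
WBWGGG
GGGGGG

Answer: GGGGGG
GRKKGG
GRGGGG
WBWGGG
GGGGGG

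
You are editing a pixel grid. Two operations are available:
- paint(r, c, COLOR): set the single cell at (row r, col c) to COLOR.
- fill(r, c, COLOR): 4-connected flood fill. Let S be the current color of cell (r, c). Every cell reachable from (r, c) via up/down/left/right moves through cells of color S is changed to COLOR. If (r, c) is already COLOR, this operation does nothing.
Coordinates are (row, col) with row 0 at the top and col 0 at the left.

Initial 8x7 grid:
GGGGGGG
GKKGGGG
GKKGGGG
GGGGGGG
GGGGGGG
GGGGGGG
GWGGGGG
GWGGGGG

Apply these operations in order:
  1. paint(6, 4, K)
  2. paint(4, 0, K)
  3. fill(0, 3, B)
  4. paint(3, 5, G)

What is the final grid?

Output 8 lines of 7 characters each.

Answer: BBBBBBB
BKKBBBB
BKKBBBB
BBBBBGB
KBBBBBB
BBBBBBB
BWBBKBB
BWBBBBB

Derivation:
After op 1 paint(6,4,K):
GGGGGGG
GKKGGGG
GKKGGGG
GGGGGGG
GGGGGGG
GGGGGGG
GWGGKGG
GWGGGGG
After op 2 paint(4,0,K):
GGGGGGG
GKKGGGG
GKKGGGG
GGGGGGG
KGGGGGG
GGGGGGG
GWGGKGG
GWGGGGG
After op 3 fill(0,3,B) [48 cells changed]:
BBBBBBB
BKKBBBB
BKKBBBB
BBBBBBB
KBBBBBB
BBBBBBB
BWBBKBB
BWBBBBB
After op 4 paint(3,5,G):
BBBBBBB
BKKBBBB
BKKBBBB
BBBBBGB
KBBBBBB
BBBBBBB
BWBBKBB
BWBBBBB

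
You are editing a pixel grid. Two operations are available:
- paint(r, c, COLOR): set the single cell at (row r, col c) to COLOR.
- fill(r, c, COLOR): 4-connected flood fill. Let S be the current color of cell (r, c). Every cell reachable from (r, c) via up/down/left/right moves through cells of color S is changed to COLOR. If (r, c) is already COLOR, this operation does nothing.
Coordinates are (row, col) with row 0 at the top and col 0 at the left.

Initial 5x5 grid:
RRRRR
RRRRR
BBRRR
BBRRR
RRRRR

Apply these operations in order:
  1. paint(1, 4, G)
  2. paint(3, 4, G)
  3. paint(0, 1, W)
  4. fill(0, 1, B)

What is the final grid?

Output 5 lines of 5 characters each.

After op 1 paint(1,4,G):
RRRRR
RRRRG
BBRRR
BBRRR
RRRRR
After op 2 paint(3,4,G):
RRRRR
RRRRG
BBRRR
BBRRG
RRRRR
After op 3 paint(0,1,W):
RWRRR
RRRRG
BBRRR
BBRRG
RRRRR
After op 4 fill(0,1,B) [1 cells changed]:
RBRRR
RRRRG
BBRRR
BBRRG
RRRRR

Answer: RBRRR
RRRRG
BBRRR
BBRRG
RRRRR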